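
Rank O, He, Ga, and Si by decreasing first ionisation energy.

He is in period 1, group 18; O is in period 2, group 16; Si is in period 3, group 14; Ga is in period 4, group 13.
Across a period the outer electron is held more tightly (higher IE₁); down a group it sits in a higher shell, more shielded, and comes off more easily.
Neither a single period nor a single group — weigh both effects.
Si > Ga: relative to Ga, both the across-period and down-group shifts push Si's first ionization energy up.
O > Si: both effects reinforce here, so O is clearly the higher of the two.
He > O: relative to O, both the across-period and down-group shifts push He's first ionization energy up.
Approximate values (kJ/mol): He 2372, O 1314, Si 786, Ga 579.
So from highest to lowest: He > O > Si > Ga.

He, O, Si, Ga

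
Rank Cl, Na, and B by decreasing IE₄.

The fourth ionization energy removes an electron from the +3 ion. For each element: Cl³⁺ still has 4 valence electrons; Na³⁺ is already 2 electrons into the core; B³⁺ is the bare [He] core.
Pulling an electron out of a noble-gas core costs far more than removing a remaining valence electron, so Na and B sit at the high end of IE_4.
Approximate IE_4 values (kJ/mol): Cl 5159, Na 9543, B 25026.
Hence IE_4: Cl < Na < B.

B, Na, Cl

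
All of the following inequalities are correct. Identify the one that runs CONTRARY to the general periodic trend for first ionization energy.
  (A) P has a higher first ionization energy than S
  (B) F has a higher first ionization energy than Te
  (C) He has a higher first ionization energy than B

(A)

The general trend: first ionization energy increases across a period and decreases down a group.
(A) P (period 3, group 15) vs S (period 3, group 16): the stated order contradicts the simple trend.
(B) F (period 2, group 17) vs Te (period 5, group 16): the stated order agrees with the simple trend.
(C) He (period 1, group 18) vs B (period 2, group 13): the stated order agrees with the simple trend.
The exception is (A): S (3p⁴) ionizes more easily than half-filled P (3p³) because the paired 3p electron in S is pushed out by e⁻–e⁻ repulsion.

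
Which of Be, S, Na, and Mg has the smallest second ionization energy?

Mg

Consider each +1 ion: Be⁺ still has 1 valence electron; S⁺ still has 5 valence electrons; Na⁺ is the bare [Ne] core; Mg⁺ still has 1 valence electron.
Pulling an electron out of a noble-gas core costs far more than removing a remaining valence electron, so Na sits at the high end of IE_2.
Valence configurations: Be⁺ [He]2s¹, S⁺ [Ne]3s²3p³, Mg⁺ [Ne]3s¹.
Tabulated IE_2 (kJ/mol): Be 1757, S 2252, Na 4562, Mg 1451.
Putting it together, IE_2: Mg < Be < S < Na.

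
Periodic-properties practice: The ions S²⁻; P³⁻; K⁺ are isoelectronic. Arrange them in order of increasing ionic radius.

K⁺, S²⁻, P³⁻

All of these have 18 electrons, so size is governed by nuclear charge alone: the more protons, the stronger the pull on the same electron cloud, and the smaller the ion.
Nuclear charges: K⁺ (Z=19), S²⁻ (Z=16), P³⁻ (Z=15).
Smallest to largest: K⁺ < S²⁻ < P³⁻.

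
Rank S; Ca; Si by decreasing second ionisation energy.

Consider each +1 ion: S⁺ still has 5 valence electrons; Ca⁺ still has 1 valence electron; Si⁺ still has 3 valence electrons.
All are still removing valence electrons, so compare the +1 ions as you would atoms: IE_2 generally rises across a period (higher Z_eff) and falls down a group (larger shell), subject to the usual subshell exceptions.
Valence configurations: S⁺ [Ne]3s²3p³, Ca⁺ [Ar]4s¹, Si⁺ [Ne]3s²3p¹.
Approximate IE_2 values (kJ/mol): S 2252, Ca 1145, Si 1577.
Overall IE_2 order: Ca < Si < S.

S > Si > Ca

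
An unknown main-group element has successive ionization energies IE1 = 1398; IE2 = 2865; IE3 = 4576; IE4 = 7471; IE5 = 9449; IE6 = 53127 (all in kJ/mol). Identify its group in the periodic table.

Look for the largest jump between consecutive ionization energies: IE6/IE5 ≈ 5.6, far larger than any earlier ratio.
That jump marks the point where a core electron is being removed. So the atom has 5 valence electrons.
A main-group element with 5 valence electrons is in group 15.

Group 15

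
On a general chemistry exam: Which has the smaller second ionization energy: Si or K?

Consider each +1 ion: Si⁺ still has 3 valence electrons; K⁺ is the bare [Ar] core.
Breaking into a closed-shell core is much more expensive than removing a leftover valence electron — K has the largest IE_2 here.
Tabulated IE_2 (kJ/mol): Si 1577, K 3052.
Overall IE_2 order: Si < K.

Si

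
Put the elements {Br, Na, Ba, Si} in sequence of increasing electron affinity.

Ba < Na < Si < Br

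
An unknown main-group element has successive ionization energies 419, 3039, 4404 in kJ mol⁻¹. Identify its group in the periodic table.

Group 1

Look for the largest jump between consecutive ionization energies: IE2/IE1 ≈ 7.3, far larger than any earlier ratio.
That jump marks the point where a core electron is being removed. So the atom has 1 valence electron.
A main-group element with 1 valence electron is in group 1.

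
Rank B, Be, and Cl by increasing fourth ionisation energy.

Consider each +3 ion: B³⁺ is the bare [He] core; Be³⁺ is already 1 electron into the core; Cl³⁺ still has 4 valence electrons.
Breaking into a closed-shell core is much more expensive than removing a leftover valence electron — Be and B have the largest IE_4 here.
The numbers (kJ/mol): B 25026, Be 21007, Cl 5159.
Putting it together, IE_4: Cl < Be < B.

Cl < Be < B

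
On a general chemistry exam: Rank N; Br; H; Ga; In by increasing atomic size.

H, N, Br, Ga, In

H is in period 1, group 1; N is in period 2, group 15; Ga is in period 4, group 13; Br is in period 4, group 17; In is in period 5, group 13.
Radius decreases left→right (rising Z_eff, same n) and increases top→bottom (higher n).
Neither a single period nor a single group — weigh both effects.
N > H: the two effects oppose for this pair; the down-group effect wins (71 vs 32 pm).
Br > N: the two effects oppose for this pair; the down-group effect wins (114 vs 71 pm).
Ga > Br: Ga lies to the left of Br in period 4, so the across-period effect alone puts Ga larger.
In > Ga: they share group 13; the group trend gives In the larger value.
Tabulated atomic radius (pm): H 32, N 71, Ga 124, Br 114, In 142.
So from smallest to largest: H < N < Br < Ga < In.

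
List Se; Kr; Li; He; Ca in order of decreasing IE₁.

He > Kr > Se > Ca > Li

Across a period the outer electron is held more tightly (higher IE₁); down a group it sits in a higher shell, more shielded, and comes off more easily.
Here both period and group differ, so the two effects have to be weighed against each other.
Ca > Li: the two effects oppose for this pair; the across-period effect wins (590 vs 520 kJ/mol).
Se > Ca: Se lies to the right of Ca in period 4, so the across-period effect alone puts Se higher.
Kr > Se: Kr lies to the right of Se in period 4, so the across-period effect alone puts Kr higher.
He > Kr: they share group 18; the group trend gives He the larger value.
Tabulated first ionization energy (kJ/mol): He 2372, Li 520, Ca 590, Se 941, Kr 1351.
So from highest to lowest: He > Kr > Se > Ca > Li.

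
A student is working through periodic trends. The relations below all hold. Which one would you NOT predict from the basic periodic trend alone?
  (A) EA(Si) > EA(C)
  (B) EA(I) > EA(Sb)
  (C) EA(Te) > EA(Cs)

The general trend: electron affinity increases across a period and decreases down a group.
(A) Si (period 3, group 14) vs C (period 2, group 14): the stated order contradicts the simple trend.
(B) I (period 5, group 17) vs Sb (period 5, group 15): the stated order agrees with the simple trend.
(C) Te (period 5, group 16) vs Cs (period 6, group 1): the stated order agrees with the simple trend.
The exception is (A): Si's larger, more diffuse 3p orbitals accept an added electron slightly more readily than C's compact 2p.

(A)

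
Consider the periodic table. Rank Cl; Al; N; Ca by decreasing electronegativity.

Cl > N > Al > Ca

N is in period 2, group 15; Al is in period 3, group 13; Cl is in period 3, group 17; Ca is in period 4, group 2.
Electronegativity increases across a period and decreases down a group, tracking effective nuclear charge and atomic size.
Here both period and group differ, so the two effects have to be weighed against each other.
Al > Ca: relative to Ca, both the across-period and down-group shifts push Al's electronegativity up.
N > Al: relative to Al, both the across-period and down-group shifts push N's electronegativity up.
Cl > N: period and group pull opposite ways; the across-period shift dominates (3.16 vs 3.04).
Tabulated electronegativity (Pauling): N 3.04, Al 1.61, Cl 3.16, Ca 1.00.
So from highest to lowest: Cl > N > Al > Ca.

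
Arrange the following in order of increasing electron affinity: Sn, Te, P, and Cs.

P is in period 3, group 15; Sn is in period 5, group 14; Te is in period 5, group 16; Cs is in period 6, group 1.
EA tends to increase across a period and decrease down a group, though the pattern is less regular than for IE or radius.
Here both period and group differ, so the two effects have to be weighed against each other.
P > Cs: relative to Cs, both the across-period and down-group shifts push P's electron affinity up.
Sn > P: this pair runs against the simple trend — see the exception note.
Te > Sn: Te lies to the right of Sn in period 5, so the across-period effect alone puts Te higher.
Note the exception: Sn has a higher electron affinity than P, contrary to the simple trend — adding an electron to P's half-filled np³ subshell costs electron-pairing energy.
Approximate values (kJ/mol): P 72, Sn 107, Te 190, Cs 46.
So from lowest to highest: Cs < P < Sn < Te.

Cs < P < Sn < Te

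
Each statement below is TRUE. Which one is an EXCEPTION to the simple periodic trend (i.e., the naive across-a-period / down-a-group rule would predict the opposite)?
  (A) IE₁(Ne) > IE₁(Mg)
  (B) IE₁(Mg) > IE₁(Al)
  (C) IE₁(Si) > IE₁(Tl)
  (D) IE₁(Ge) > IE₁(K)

The general trend: first ionisation energy increases across a period and decreases down a group.
(A) Ne (period 2, group 18) vs Mg (period 3, group 2): the stated order agrees with the simple trend.
(B) Mg (period 3, group 2) vs Al (period 3, group 13): the stated order contradicts the simple trend.
(C) Si (period 3, group 14) vs Tl (period 6, group 13): the stated order agrees with the simple trend.
(D) Ge (period 4, group 14) vs K (period 4, group 1): the stated order agrees with the simple trend.
The exception is (B): Al's single 3p electron is easier to remove than one from Mg's filled 3s².

(B)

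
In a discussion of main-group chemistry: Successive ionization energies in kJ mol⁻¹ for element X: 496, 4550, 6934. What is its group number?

Look for the largest jump between consecutive ionization energies: IE2/IE1 ≈ 9.2, far larger than any earlier ratio.
That jump marks the point where a core electron is being removed. So the atom has 1 valence electron.
A main-group element with 1 valence electron is in group 1.

Group 1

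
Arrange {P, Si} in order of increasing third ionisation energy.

P < Si

The third ionization energy removes an electron from the +2 ion. For each element: P²⁺ still has 3 valence electrons; Si²⁺ still has 2 valence electrons.
All are still removing valence electrons, so compare the +2 ions as you would atoms: IE_3 generally rises across a period (higher Z_eff) and falls down a group (larger shell), subject to the usual subshell exceptions.
Valence configurations: P²⁺ [Ne]3s²3p¹, Si²⁺ [Ne]3s².
P²⁺ loses a lone 3p electron whereas Si²⁺ must break into a filled 3s² pair, so IE_3(Si) > IE_3(P) even though P has the higher nuclear charge.
Tabulated IE_3 (kJ/mol): P 2914, Si 3232.
So the third ionization energies run P < Si.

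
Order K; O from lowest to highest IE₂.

IE_2 is the cost of taking one more electron from the +1 cation: K⁺ is the bare [Ar] core; O⁺ still has 5 valence electrons.
Usually core removal costs more than valence removal, but here the competition is close: a tightly held n=2 valence electron can cost more to remove than an n=3 core electron, so the actual values have to decide it.
Tabulated IE_2 (kJ/mol): K 3052, O 3388.
So the second ionization energies run K < O.

K, O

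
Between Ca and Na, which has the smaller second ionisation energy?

Consider each +1 ion: Ca⁺ still has 1 valence electron; Na⁺ is the bare [Ne] core.
Pulling an electron out of a noble-gas core costs far more than removing a remaining valence electron, so Na sits at the high end of IE_2.
Approximate IE_2 values (kJ/mol): Ca 1145, Na 4562.
Hence IE_2: Ca < Na.

Ca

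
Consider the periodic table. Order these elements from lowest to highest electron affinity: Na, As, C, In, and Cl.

In, Na, As, C, Cl

Adding an electron releases more energy for atoms nearer the top right (short of the noble gases).
These span different periods and groups, so the two trends combine.
Na > In: period and group pull opposite ways; the down-group shift dominates (53 vs 29 kJ/mol).
As > Na: the two effects oppose for this pair; the across-period effect wins (78 vs 53 kJ/mol).
C > As: the two effects oppose for this pair; the down-group effect wins (122 vs 78 kJ/mol).
Cl > C: the two effects oppose for this pair; the across-period effect wins (349 vs 122 kJ/mol).
For reference (kJ/mol): C 122, Na 53, Cl 349, As 78, In 29.
So from lowest to highest: In < Na < As < C < Cl.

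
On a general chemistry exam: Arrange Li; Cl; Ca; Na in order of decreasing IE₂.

Li > Na > Cl > Ca

Consider each +1 ion: Li⁺ is the bare [He] core; Cl⁺ still has 6 valence electrons; Ca⁺ still has 1 valence electron; Na⁺ is the bare [Ne] core.
Pulling an electron out of a noble-gas core costs far more than removing a remaining valence electron, so Na and Li sit at the high end of IE_2.
Valence configurations: Cl⁺ [Ne]3s²3p⁴, Ca⁺ [Ar]4s¹.
The numbers (kJ/mol): Li 7298, Cl 2298, Ca 1145, Na 4562.
So the second ionization energies run Ca < Cl < Na < Li.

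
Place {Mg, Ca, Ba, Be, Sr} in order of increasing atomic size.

Be is in period 2, group 2; Mg is in period 3, group 2; Ca is in period 4, group 2; Sr is in period 5, group 2; Ba is in period 6, group 2.
Radius decreases left→right (rising Z_eff, same n) and increases top→bottom (higher n).
All are in group 2, so atomic radius increases down the group.
So from smallest to largest: Be < Mg < Ca < Sr < Ba.

Be < Mg < Ca < Sr < Ba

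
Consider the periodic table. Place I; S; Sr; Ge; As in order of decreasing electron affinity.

Adding an electron releases more energy for atoms nearer the top right (short of the noble gases).
Here both period and group differ, so the two effects have to be weighed against each other.
As > Sr: relative to Sr, both the across-period and down-group shifts push As's electron affinity up.
Ge > As: this pair runs against the simple trend — see the exception note.
S > Ge: relative to Ge, both the across-period and down-group shifts push S's electron affinity up.
I > S: period and group pull opposite ways; the across-period shift dominates (295 vs 200 kJ/mol).
Note the exception: Ge has a higher electron affinity than As, contrary to the simple trend — adding an electron to As's half-filled 4p³ is unfavourable, so Ge (4p²) has the more exothermic EA.
Tabulated electron affinity (kJ/mol): S 200, Ge 119, As 78, Sr 5, I 295.
So from highest to lowest: I > S > Ge > As > Sr.

I > S > Ge > As > Sr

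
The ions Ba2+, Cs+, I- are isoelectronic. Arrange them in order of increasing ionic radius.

Ba2+ < Cs+ < I-

All of these have 54 electrons, so size is governed by nuclear charge alone: the more protons, the stronger the pull on the same electron cloud, and the smaller the ion.
Nuclear charges: Ba2+ (Z=56), Cs+ (Z=55), I- (Z=53).
Smallest to largest: Ba2+ < Cs+ < I-.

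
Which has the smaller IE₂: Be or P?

The second ionization energy removes an electron from the +1 ion. For each element: Be⁺ still has 1 valence electron; P⁺ still has 4 valence electrons.
All are still removing valence electrons, so compare the +1 ions as you would atoms: IE_2 generally rises across a period (higher Z_eff) and falls down a group (larger shell), subject to the usual subshell exceptions.
Valence configurations: Be⁺ [He]2s¹, P⁺ [Ne]3s²3p².
Approximate IE_2 values (kJ/mol): Be 1757, P 1907.
So the second ionization energies run Be < P.

Be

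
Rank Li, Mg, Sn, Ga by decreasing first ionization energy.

IE₁ increases left→right with effective nuclear charge and decreases top→bottom as the valence shell moves farther out.
A diagonal step moves right (one effect) and down (the opposite effect) at once.
Ga > Li: the two effects oppose for this pair; the across-period effect wins (579 vs 520 kJ/mol).
Sn > Ga: the two effects oppose for this pair; the across-period effect wins (709 vs 579 kJ/mol).
Mg > Sn: the two effects oppose for this pair; the down-group effect wins (738 vs 709 kJ/mol).
Approximate values (kJ/mol): Li 520, Mg 738, Ga 579, Sn 709.
So from highest to lowest: Mg > Sn > Ga > Li.

Mg > Sn > Ga > Li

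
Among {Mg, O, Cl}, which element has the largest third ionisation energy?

Mg

The third ionization energy removes an electron from the +2 ion. For each element: Mg²⁺ is the bare [Ne] core; O²⁺ still has 4 valence electrons; Cl²⁺ still has 5 valence electrons.
Pulling an electron out of a noble-gas core costs far more than removing a remaining valence electron, so Mg sits at the high end of IE_3.
Valence configurations: O²⁺ [He]2s²2p², Cl²⁺ [Ne]3s²3p³.
Approximate IE_3 values (kJ/mol): Mg 7733, O 5300, Cl 3822.
So the third ionization energies run Cl < O < Mg.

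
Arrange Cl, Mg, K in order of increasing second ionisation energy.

The second ionization energy removes an electron from the +1 ion. For each element: Cl⁺ still has 6 valence electrons; Mg⁺ still has 1 valence electron; K⁺ is the bare [Ar] core.
Pulling an electron out of a noble-gas core costs far more than removing a remaining valence electron, so K sits at the high end of IE_2.
Valence configurations: Cl⁺ [Ne]3s²3p⁴, Mg⁺ [Ne]3s¹.
The numbers (kJ/mol): Cl 2298, Mg 1451, K 3052.
Hence IE_2: Mg < Cl < K.

Mg < Cl < K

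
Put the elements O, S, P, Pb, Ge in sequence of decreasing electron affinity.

O is in period 2, group 16; P is in period 3, group 15; S is in period 3, group 16; Ge is in period 4, group 14; Pb is in period 6, group 14.
Electron affinity generally becomes more exothermic across a period toward the halogens and less exothermic down a group.
Here both period and group differ, so the two effects have to be weighed against each other.
P > Pb: both effects reinforce here, so P is clearly the higher of the two.
Ge > P: this pair runs against the simple trend — see the exception note.
O > Ge: relative to Ge, both the across-period and down-group shifts push O's electron affinity up.
S > O: this pair runs against the simple trend — see the exception note.
Note the exception: Ge has a higher electron affinity than P, contrary to the simple trend — adding an electron to P's half-filled np³ subshell costs electron-pairing energy.
Note the exception: S has a higher electron affinity than O, contrary to the simple trend — the compact 2p subshell of O repels the added electron more than S's larger 3p does.
For reference (kJ/mol): O 141, P 72, S 200, Ge 119, Pb 35.
So from highest to lowest: S > O > Ge > P > Pb.

S, O, Ge, P, Pb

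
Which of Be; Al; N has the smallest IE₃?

Consider each +2 ion: Be²⁺ is the bare [He] core; Al²⁺ still has 1 valence electron; N²⁺ still has 3 valence electrons.
Pulling an electron out of a noble-gas core costs far more than removing a remaining valence electron, so Be sits at the high end of IE_3.
Valence configurations: Al²⁺ [Ne]3s¹, N²⁺ [He]2s²2p¹.
Approximate IE_3 values (kJ/mol): Be 14849, Al 2745, N 4578.
Putting it together, IE_3: Al < N < Be.

Al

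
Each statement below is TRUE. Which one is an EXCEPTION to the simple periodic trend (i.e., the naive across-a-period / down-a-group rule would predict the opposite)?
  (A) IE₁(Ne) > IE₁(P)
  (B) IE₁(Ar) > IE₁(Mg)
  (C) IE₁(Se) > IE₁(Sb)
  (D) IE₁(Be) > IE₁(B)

The general trend: IE₁ increases across a period and decreases down a group.
(A) Ne (period 2, group 18) vs P (period 3, group 15): the stated order agrees with the simple trend.
(B) Ar (period 3, group 18) vs Mg (period 3, group 2): the stated order agrees with the simple trend.
(C) Se (period 4, group 16) vs Sb (period 5, group 15): the stated order agrees with the simple trend.
(D) Be (period 2, group 2) vs B (period 2, group 13): the stated order contradicts the simple trend.
The exception is (D): removing B's lone 2p electron is easier than breaking Be's filled 2s².

(D)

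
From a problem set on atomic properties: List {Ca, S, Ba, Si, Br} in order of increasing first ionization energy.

Ba < Ca < Si < S < Br

Si is in period 3, group 14; S is in period 3, group 16; Ca is in period 4, group 2; Br is in period 4, group 17; Ba is in period 6, group 2.
IE₁ increases left→right with effective nuclear charge and decreases top→bottom as the valence shell moves farther out.
Neither a single period nor a single group — weigh both effects.
Ca > Ba: Ca sits above Ba in group 2, so the down-group effect alone puts Ca higher.
Si > Ca: relative to Ca, both the across-period and down-group shifts push Si's first ionization energy up.
S > Si: S lies to the right of Si in period 3, so the across-period effect alone puts S higher.
Br > S: the two effects oppose for this pair; the across-period effect wins (1140 vs 1000 kJ/mol).
For reference (kJ/mol): Si 786, S 1000, Ca 590, Br 1140, Ba 503.
So from lowest to highest: Ba < Ca < Si < S < Br.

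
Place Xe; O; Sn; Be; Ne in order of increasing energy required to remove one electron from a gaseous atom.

Sn < Be < Xe < O < Ne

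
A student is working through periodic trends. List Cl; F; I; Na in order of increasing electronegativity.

F is in period 2, group 17; Na is in period 3, group 1; Cl is in period 3, group 17; I is in period 5, group 17.
Atoms toward the upper right of the periodic table pull bonding electrons most strongly.
Neither a single period nor a single group — weigh both effects.
I > Na: period and group pull opposite ways; the across-period shift dominates (2.66 vs 0.93).
Cl > I: they share group 17; the group trend gives Cl the larger value.
F > Cl: F sits above Cl in group 17, so the down-group effect alone puts F higher.
Approximate values (Pauling): F 3.98, Na 0.93, Cl 3.16, I 2.66.
So from lowest to highest: Na < I < Cl < F.

Na < I < Cl < F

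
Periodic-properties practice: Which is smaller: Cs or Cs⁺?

Forming Cs⁺ removes 1 electron from Cs. Fewer electrons for the same nuclear charge means less shielding and a higher Z_eff on the remaining electrons, and for main-group metals the entire outer shell is lost.
A cation is smaller than its parent atom: Cs⁺ < Cs.

Cs⁺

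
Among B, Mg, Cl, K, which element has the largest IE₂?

K

IE_2 is the cost of taking one more electron from the +1 cation: B⁺ still has 2 valence electrons; Mg⁺ still has 1 valence electron; Cl⁺ still has 6 valence electrons; K⁺ is the bare [Ar] core.
Breaking into a closed-shell core is much more expensive than removing a leftover valence electron — K has the largest IE_2 here.
Valence configurations: B⁺ [He]2s², Mg⁺ [Ne]3s¹, Cl⁺ [Ne]3s²3p⁴.
Approximate IE_2 values (kJ/mol): B 2427, Mg 1451, Cl 2298, K 3052.
Putting it together, IE_2: Mg < Cl < B < K.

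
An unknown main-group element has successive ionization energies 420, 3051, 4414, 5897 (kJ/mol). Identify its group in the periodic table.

Group 1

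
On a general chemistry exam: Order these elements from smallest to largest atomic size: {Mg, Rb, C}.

C, Mg, Rb

Atomic radius shrinks across a period as nuclear charge pulls the same shell inward, and grows down a group as new shells are added.
Here both period and group differ, so the two effects have to be weighed against each other.
Mg > C: relative to C, both the across-period and down-group shifts push Mg's atomic radius up.
Rb > Mg: both effects reinforce here, so Rb is clearly the larger of the two.
Approximate values (pm): C 75, Mg 139, Rb 210.
So from smallest to largest: C < Mg < Rb.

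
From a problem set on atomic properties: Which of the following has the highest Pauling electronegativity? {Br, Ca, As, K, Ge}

K is in period 4, group 1; Ca is in period 4, group 2; Ge is in period 4, group 14; As is in period 4, group 15; Br is in period 4, group 17.
EN rises left→right (higher Z_eff, smaller atoms) and falls top→bottom (larger, more shielded atoms).
All lie in period 4, so electronegativity increases left to right.
The highest Pauling electronegativity among these belongs to Br.

Br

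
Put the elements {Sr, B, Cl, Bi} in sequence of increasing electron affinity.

Sr < B < Bi < Cl

B is in period 2, group 13; Cl is in period 3, group 17; Sr is in period 5, group 2; Bi is in period 6, group 15.
Adding an electron releases more energy for atoms nearer the top right (short of the noble gases).
Here both period and group differ, so the two effects have to be weighed against each other.
B > Sr: relative to Sr, both the across-period and down-group shifts push B's electron affinity up.
Bi > B: the two effects oppose for this pair; the across-period effect wins (91 vs 27 kJ/mol).
Cl > Bi: relative to Bi, both the across-period and down-group shifts push Cl's electron affinity up.
Tabulated electron affinity (kJ/mol): B 27, Cl 349, Sr 5, Bi 91.
So from lowest to highest: Sr < B < Bi < Cl.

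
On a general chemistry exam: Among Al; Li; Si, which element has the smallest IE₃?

Al

Consider each +2 ion: Al²⁺ still has 1 valence electron; Li²⁺ is already 1 electron into the core; Si²⁺ still has 2 valence electrons.
Breaking into a closed-shell core is much more expensive than removing a leftover valence electron — Li has the largest IE_3 here.
Valence configurations: Al²⁺ [Ne]3s¹, Si²⁺ [Ne]3s².
Approximate IE_3 values (kJ/mol): Al 2745, Li 11815, Si 3232.
So the third ionization energies run Al < Si < Li.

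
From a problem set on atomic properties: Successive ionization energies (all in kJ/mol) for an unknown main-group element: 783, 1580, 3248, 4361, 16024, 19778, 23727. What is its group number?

Look for the largest jump between consecutive ionization energies: IE5/IE4 ≈ 3.7, far larger than any earlier ratio.
That jump marks the point where a core electron is being removed. So the atom has 4 valence electrons.
A main-group element with 4 valence electrons is in group 14.

Group 14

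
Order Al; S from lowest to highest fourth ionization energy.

S < Al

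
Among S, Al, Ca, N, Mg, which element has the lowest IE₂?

Ca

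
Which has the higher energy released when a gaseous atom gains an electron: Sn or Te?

Te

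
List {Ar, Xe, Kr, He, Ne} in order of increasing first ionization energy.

Removing the outermost electron gets harder across a period and easier down a group.
All are in group 18, so first ionization energy increases up the group.
So from lowest to highest: Xe < Kr < Ar < Ne < He.

Xe < Kr < Ar < Ne < He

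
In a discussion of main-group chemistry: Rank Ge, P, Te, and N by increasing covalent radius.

N is in period 2, group 15; P is in period 3, group 15; Ge is in period 4, group 14; Te is in period 5, group 16.
Atomic radius shrinks across a period as nuclear charge pulls the same shell inward, and grows down a group as new shells are added.
Here both period and group differ, so the two effects have to be weighed against each other.
P > N: P sits below N in group 15, so the down-group effect alone puts P larger.
Ge > P: relative to P, both the across-period and down-group shifts push Ge's atomic radius up.
Te > Ge: period and group pull opposite ways; the down-group shift dominates (136 vs 121 pm).
Tabulated atomic radius (pm): N 71, P 111, Ge 121, Te 136.
So from smallest to largest: N < P < Ge < Te.

N, P, Ge, Te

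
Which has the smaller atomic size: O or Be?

Be is in period 2, group 2; O is in period 2, group 16.
Across a period the added protons contract the valence shell; down a group each new principal shell makes the atom larger.
All lie in period 2, so atomic radius increases right to left.
So O has the smaller atomic size (O < Be).

O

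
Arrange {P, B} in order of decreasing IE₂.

The second ionization energy removes an electron from the +1 ion. For each element: P⁺ still has 4 valence electrons; B⁺ still has 2 valence electrons.
All are still removing valence electrons, so compare the +1 ions as you would atoms: IE_2 generally rises across a period (higher Z_eff) and falls down a group (larger shell), subject to the usual subshell exceptions.
Valence configurations: P⁺ [Ne]3s²3p², B⁺ [He]2s².
The numbers (kJ/mol): P 1907, B 2427.
Putting it together, IE_2: P < B.

B > P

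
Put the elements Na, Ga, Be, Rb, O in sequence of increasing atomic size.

O < Be < Ga < Na < Rb

Moving right in a period, electrons are added to the same shell under a stronger nuclear pull, so atoms get smaller; moving down, a new shell is opened and atoms get larger.
Here both period and group differ, so the two effects have to be weighed against each other.
Be > O: Be lies to the left of O in period 2, so the across-period effect alone puts Be larger.
Ga > Be: period and group pull opposite ways; the down-group shift dominates (124 vs 102 pm).
Na > Ga: the two effects oppose for this pair; the across-period effect wins (155 vs 124 pm).
Rb > Na: they share group 1; the group trend gives Rb the larger value.
Tabulated atomic radius (pm): Be 102, O 63, Na 155, Ga 124, Rb 210.
So from smallest to largest: O < Be < Ga < Na < Rb.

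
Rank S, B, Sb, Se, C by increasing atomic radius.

C < B < S < Se < Sb

B is in period 2, group 13; C is in period 2, group 14; S is in period 3, group 16; Se is in period 4, group 16; Sb is in period 5, group 15.
Across a period the added protons contract the valence shell; down a group each new principal shell makes the atom larger.
These span different periods and groups, so the two trends combine.
B > C: B lies to the left of C in period 2, so the across-period effect alone puts B larger.
S > B: period and group pull opposite ways; the down-group shift dominates (103 vs 85 pm).
Se > S: Se sits below S in group 16, so the down-group effect alone puts Se larger.
Sb > Se: relative to Se, both the across-period and down-group shifts push Sb's atomic radius up.
Tabulated atomic radius (pm): B 85, C 75, S 103, Se 116, Sb 140.
So from smallest to largest: C < B < S < Se < Sb.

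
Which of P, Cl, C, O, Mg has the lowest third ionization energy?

P

After 2 electrons have been removed, what remains? P²⁺ still has 3 valence electrons; Cl²⁺ still has 5 valence electrons; C²⁺ still has 2 valence electrons; O²⁺ still has 4 valence electrons; Mg²⁺ is the bare [Ne] core.
Breaking into a closed-shell core is much more expensive than removing a leftover valence electron — Mg has the largest IE_3 here.
Valence configurations: P²⁺ [Ne]3s²3p¹, Cl²⁺ [Ne]3s²3p³, C²⁺ [He]2s², O²⁺ [He]2s²2p².
The numbers (kJ/mol): P 2914, Cl 3822, C 4620, O 5300, Mg 7733.
So the third ionization energies run P < Cl < C < O < Mg.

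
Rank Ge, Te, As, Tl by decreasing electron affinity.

Ge is in period 4, group 14; As is in period 4, group 15; Te is in period 5, group 16; Tl is in period 6, group 13.
Electron affinity generally becomes more exothermic across a period toward the halogens and less exothermic down a group.
Neither a single period nor a single group — weigh both effects.
As > Tl: relative to Tl, both the across-period and down-group shifts push As's electron affinity up.
Ge > As: this pair runs against the simple trend — see the exception note.
Te > Ge: the two effects oppose for this pair; the across-period effect wins (190 vs 119 kJ/mol).
Note the exception: Ge has a higher electron affinity than As, contrary to the simple trend — adding an electron to As's half-filled 4p³ is unfavourable, so Ge (4p²) has the more exothermic EA.
For reference (kJ/mol): Ge 119, As 78, Te 190, Tl 19.
So from highest to lowest: Te > Ge > As > Tl.

Te, Ge, As, Tl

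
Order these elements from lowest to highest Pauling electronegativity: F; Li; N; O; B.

Li < B < N < O < F

Li is in period 2, group 1; B is in period 2, group 13; N is in period 2, group 15; O is in period 2, group 16; F is in period 2, group 17.
EN rises left→right (higher Z_eff, smaller atoms) and falls top→bottom (larger, more shielded atoms).
All lie in period 2, so electronegativity increases left to right.
So from lowest to highest: Li < B < N < O < F.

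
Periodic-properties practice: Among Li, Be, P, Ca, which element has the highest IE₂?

Li

The second ionization energy removes an electron from the +1 ion. For each element: Li⁺ is the bare [He] core; Be⁺ still has 1 valence electron; P⁺ still has 4 valence electrons; Ca⁺ still has 1 valence electron.
Breaking into a closed-shell core is much more expensive than removing a leftover valence electron — Li has the largest IE_2 here.
Valence configurations: Be⁺ [He]2s¹, P⁺ [Ne]3s²3p², Ca⁺ [Ar]4s¹.
The numbers (kJ/mol): Li 7298, Be 1757, P 1907, Ca 1145.
Hence IE_2: Ca < Be < P < Li.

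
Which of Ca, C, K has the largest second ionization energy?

K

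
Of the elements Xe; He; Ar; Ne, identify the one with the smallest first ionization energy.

He is in period 1, group 18; Ne is in period 2, group 18; Ar is in period 3, group 18; Xe is in period 5, group 18.
Across a period the outer electron is held more tightly (higher IE₁); down a group it sits in a higher shell, more shielded, and comes off more easily.
All are in group 18, so first ionization energy increases up the group.
The smallest first ionization energy among these belongs to Xe.

Xe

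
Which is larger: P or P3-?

P3-

Forming P3- adds 3 electrons to P. More electron–electron repulsion in the same shell, with unchanged nuclear charge, lets the cloud expand.
An anion is larger than its parent atom: P3- > P.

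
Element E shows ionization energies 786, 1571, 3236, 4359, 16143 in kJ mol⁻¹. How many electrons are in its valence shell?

4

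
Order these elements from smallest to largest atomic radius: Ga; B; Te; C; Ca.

B is in period 2, group 13; C is in period 2, group 14; Ca is in period 4, group 2; Ga is in period 4, group 13; Te is in period 5, group 16.
Moving right in a period, electrons are added to the same shell under a stronger nuclear pull, so atoms get smaller; moving down, a new shell is opened and atoms get larger.
Neither a single period nor a single group — weigh both effects.
B > C: both are in period 2; the period trend gives B the larger value.
Ga > B: Ga sits below B in group 13, so the down-group effect alone puts Ga larger.
Te > Ga: the two effects oppose for this pair; the down-group effect wins (136 vs 124 pm).
Ca > Te: the two effects oppose for this pair; the across-period effect wins (171 vs 136 pm).
For reference (pm): B 85, C 75, Ca 171, Ga 124, Te 136.
So from smallest to largest: C < B < Ga < Te < Ca.

C, B, Ga, Te, Ca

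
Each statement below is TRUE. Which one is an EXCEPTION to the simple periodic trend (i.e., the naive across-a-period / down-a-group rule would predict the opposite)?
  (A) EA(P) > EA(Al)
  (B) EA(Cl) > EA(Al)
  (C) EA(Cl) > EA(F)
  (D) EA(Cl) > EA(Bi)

(C)

The general trend: electron affinity increases across a period and decreases down a group.
(A) P (period 3, group 15) vs Al (period 3, group 13): the stated order agrees with the simple trend.
(B) Cl (period 3, group 17) vs Al (period 3, group 13): the stated order agrees with the simple trend.
(C) Cl (period 3, group 17) vs F (period 2, group 17): the stated order contradicts the simple trend.
(D) Cl (period 3, group 17) vs Bi (period 6, group 15): the stated order agrees with the simple trend.
The exception is (C): F's small 2p subshell makes the incoming electron feel strong e⁻–e⁻ repulsion, so Cl actually releases more energy on gaining an electron.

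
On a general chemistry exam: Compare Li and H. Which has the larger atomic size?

Li

Atomic radius shrinks across a period as nuclear charge pulls the same shell inward, and grows down a group as new shells are added.
All are in group 1, so atomic radius increases down the group.
So Li has the larger atomic size (Li > H).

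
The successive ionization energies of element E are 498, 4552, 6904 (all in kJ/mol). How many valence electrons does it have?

1

Look for the largest jump between consecutive ionization energies: IE2/IE1 ≈ 9.1, far larger than any earlier ratio.
That jump marks the point where a core electron is being removed. So the atom has 1 valence electron.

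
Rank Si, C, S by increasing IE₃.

Si < S < C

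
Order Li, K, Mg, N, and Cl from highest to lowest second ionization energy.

Li, K, N, Cl, Mg

After 1 electron has been removed, what remains? Li⁺ is the bare [He] core; K⁺ is the bare [Ar] core; Mg⁺ still has 1 valence electron; N⁺ still has 4 valence electrons; Cl⁺ still has 6 valence electrons.
Breaking into a closed-shell core is much more expensive than removing a leftover valence electron — K and Li have the largest IE_2 here.
Valence configurations: Mg⁺ [Ne]3s¹, N⁺ [He]2s²2p², Cl⁺ [Ne]3s²3p⁴.
The numbers (kJ/mol): Li 7298, K 3052, Mg 1451, N 2856, Cl 2298.
So the second ionization energies run Mg < Cl < N < K < Li.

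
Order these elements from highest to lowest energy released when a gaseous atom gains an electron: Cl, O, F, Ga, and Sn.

O is in period 2, group 16; F is in period 2, group 17; Cl is in period 3, group 17; Ga is in period 4, group 13; Sn is in period 5, group 14.
Atoms with high Z_eff and room in the valence shell (especially the halogens) have the most exothermic electron affinities.
Here both period and group differ, so the two effects have to be weighed against each other.
Sn > Ga: period and group pull opposite ways; the across-period shift dominates (107 vs 29 kJ/mol).
O > Sn: both effects reinforce here, so O is clearly the higher of the two.
F > O: both are in period 2; the period trend gives F the larger value.
Cl > F: this pair runs against the simple trend — see the exception note.
Note the exception: Cl has a higher electron affinity than F, contrary to the simple trend — F's small 2p subshell makes the incoming electron feel strong e⁻–e⁻ repulsion, so Cl actually releases more energy on gaining an electron.
For reference (kJ/mol): O 141, F 328, Cl 349, Ga 29, Sn 107.
So from highest to lowest: Cl > F > O > Sn > Ga.

Cl > F > O > Sn > Ga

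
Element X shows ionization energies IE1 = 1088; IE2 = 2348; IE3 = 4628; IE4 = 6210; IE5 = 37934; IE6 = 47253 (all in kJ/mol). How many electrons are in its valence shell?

Look for the largest jump between consecutive ionization energies: IE5/IE4 ≈ 6.1, far larger than any earlier ratio.
That jump marks the point where a core electron is being removed. So the atom has 4 valence electrons.

4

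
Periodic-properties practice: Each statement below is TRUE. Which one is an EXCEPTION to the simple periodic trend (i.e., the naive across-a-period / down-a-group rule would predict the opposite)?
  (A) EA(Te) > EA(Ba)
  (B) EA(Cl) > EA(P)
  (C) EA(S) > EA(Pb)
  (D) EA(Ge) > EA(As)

(D)

The general trend: electron affinity increases across a period and decreases down a group.
(A) Te (period 5, group 16) vs Ba (period 6, group 2): the stated order agrees with the simple trend.
(B) Cl (period 3, group 17) vs P (period 3, group 15): the stated order agrees with the simple trend.
(C) S (period 3, group 16) vs Pb (period 6, group 14): the stated order agrees with the simple trend.
(D) Ge (period 4, group 14) vs As (period 4, group 15): the stated order contradicts the simple trend.
The exception is (D): adding an electron to As's half-filled 4p³ is unfavourable, so Ge (4p²) has the more exothermic EA.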